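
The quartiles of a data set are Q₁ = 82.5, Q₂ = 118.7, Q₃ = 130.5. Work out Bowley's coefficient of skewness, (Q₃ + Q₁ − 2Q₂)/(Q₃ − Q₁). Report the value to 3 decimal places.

numerator: Q₃ + Q₁ − 2Q₂ = 130.5 + 82.5 − 2×118.7 = -24.4000
denominator: Q₃ − Q₁ = 130.5 − 82.5 = 48.0000
Bowley skewness = -24.4000 / 48.0000 ≈ -0.508

-0.508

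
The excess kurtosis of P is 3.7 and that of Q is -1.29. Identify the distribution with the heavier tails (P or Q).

P

Higher excess kurtosis ⇒ heavier tails relative to the normal distribution.
3.7 vs -1.29: the larger is 3.7, so P has heavier tails. (P is leptokurtic — heavier-than-normal tails; the other is platykurtic.)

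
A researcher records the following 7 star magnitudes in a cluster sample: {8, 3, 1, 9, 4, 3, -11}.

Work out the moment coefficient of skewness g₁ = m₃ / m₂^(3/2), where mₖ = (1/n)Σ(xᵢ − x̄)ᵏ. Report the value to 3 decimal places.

x̄ = (8 + 3 + 1 + 9 + 4 + 3 - 11) / 7 = 2.4286
deviations (xᵢ − x̄): 5.5714, 0.5714, -1.4286, 6.5714, 1.5714, 0.5714, -13.4286
Σ(xᵢ − x̄)² = 259.7143 ⇒ m₂ = 259.7143/7 = 37.10204
Σ(xᵢ − x̄)³ = -1963.4694 ⇒ m₃ = -1963.4694/7 = -280.49563
m₂^(3/2) = 37.10204^(1.5) = 225.99389
g₁ = m₃ / m₂^(3/2) = -280.49563 / 225.99389 ≈ -1.241

-1.241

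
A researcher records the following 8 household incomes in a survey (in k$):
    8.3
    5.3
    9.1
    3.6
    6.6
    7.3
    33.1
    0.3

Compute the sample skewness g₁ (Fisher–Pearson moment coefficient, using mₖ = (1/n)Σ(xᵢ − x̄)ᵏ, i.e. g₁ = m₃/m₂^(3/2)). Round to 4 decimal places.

1.9041

x̄ = (8.3 + 5.3 + 9.1 + 3.6 + 6.6 + 7.3 + 33.1 + 0.3) / 8 = 9.2000
deviations (xᵢ − x̄): -0.9000, -3.9000, -0.1000, -5.6000, -2.6000, -1.9000, 23.9000, -8.9000
Σ(xᵢ − x̄)² = 708.1800 ⇒ m₂ = 708.1800/8 = 88.52250
Σ(xᵢ − x̄)³ = 12686.8500 ⇒ m₃ = 12686.8500/8 = 1585.85625
m₂^(3/2) = 88.52250^(1.5) = 832.87630
g₁ = m₃ / m₂^(3/2) = 1585.85625 / 832.87630 ≈ 1.9041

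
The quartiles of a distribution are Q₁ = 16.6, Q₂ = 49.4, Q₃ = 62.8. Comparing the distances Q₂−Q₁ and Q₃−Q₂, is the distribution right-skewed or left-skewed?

Q₂ − Q₁ = 32.8;  Q₃ − Q₂ = 13.4
Q₂ − Q₁ > Q₃ − Q₂ ⇒ the lower half is more spread out ⇒ left-skewed.

left-skewed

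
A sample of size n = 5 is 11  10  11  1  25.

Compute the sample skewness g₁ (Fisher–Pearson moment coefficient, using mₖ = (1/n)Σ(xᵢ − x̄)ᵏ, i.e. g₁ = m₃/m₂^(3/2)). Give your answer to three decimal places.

0.534

x̄ = (11 + 10 + 11 + 1 + 25) / 5 = 11.6000
deviations (xᵢ − x̄): -0.6000, -1.6000, -0.6000, -10.6000, 13.4000
Σ(xᵢ − x̄)² = 295.2000 ⇒ m₂ = 295.2000/5 = 59.04000
Σ(xᵢ − x̄)³ = 1210.5600 ⇒ m₃ = 1210.5600/5 = 242.11200
m₂^(3/2) = 59.04000^(1.5) = 453.64855
g₁ = m₃ / m₂^(3/2) = 242.11200 / 453.64855 ≈ 0.534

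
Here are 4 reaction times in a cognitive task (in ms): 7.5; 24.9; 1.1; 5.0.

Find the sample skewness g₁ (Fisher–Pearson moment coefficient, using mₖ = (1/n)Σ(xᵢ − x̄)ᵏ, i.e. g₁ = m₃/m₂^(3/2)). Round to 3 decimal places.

x̄ = (7.5 + 24.9 + 1.1 + 5.0) / 4 = 9.6250
deviations (xᵢ − x̄): -2.1250, 15.2750, -8.5250, -4.6250
Σ(xᵢ − x̄)² = 331.9075 ⇒ m₂ = 331.9075/4 = 82.97687
Σ(xᵢ − x̄)³ = 2835.9619 ⇒ m₃ = 2835.9619/4 = 708.99047
m₂^(3/2) = 82.97687^(1.5) = 755.84999
g₁ = m₃ / m₂^(3/2) = 708.99047 / 755.84999 ≈ 0.938

0.938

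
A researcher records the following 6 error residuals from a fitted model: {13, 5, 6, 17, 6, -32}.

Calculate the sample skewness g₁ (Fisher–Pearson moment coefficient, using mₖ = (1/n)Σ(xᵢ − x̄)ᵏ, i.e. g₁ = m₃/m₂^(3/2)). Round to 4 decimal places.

x̄ = (13 + 5 + 6 + 17 + 6 - 32) / 6 = 2.5000
deviations (xᵢ − x̄): 10.5000, 2.5000, 3.5000, 14.5000, 3.5000, -34.5000
Σ(xᵢ − x̄)² = 1541.5000 ⇒ m₂ = 1541.5000/6 = 256.91667
Σ(xᵢ − x̄)³ = -36756.0000 ⇒ m₃ = -36756.0000/6 = -6126.00000
m₂^(3/2) = 256.91667^(1.5) = 4118.01968
g₁ = m₃ / m₂^(3/2) = -6126.00000 / 4118.01968 ≈ -1.4876

-1.4876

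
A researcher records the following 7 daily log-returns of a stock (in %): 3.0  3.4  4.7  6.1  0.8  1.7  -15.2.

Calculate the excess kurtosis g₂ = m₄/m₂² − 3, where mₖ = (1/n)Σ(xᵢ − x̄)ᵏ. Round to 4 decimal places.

x̄ = 0.6429
Σ(xᵢ − x̄)² = 311.5371 ⇒ m₂ = 44.50531
Σ(xᵢ − x̄)⁴ = 64246.7792 ⇒ m₄ = 9178.11131
m₂² = 1980.72227
g₂ = m₄/m₂² − 3 = 4.63372 − 3 ≈ 1.6337

1.6337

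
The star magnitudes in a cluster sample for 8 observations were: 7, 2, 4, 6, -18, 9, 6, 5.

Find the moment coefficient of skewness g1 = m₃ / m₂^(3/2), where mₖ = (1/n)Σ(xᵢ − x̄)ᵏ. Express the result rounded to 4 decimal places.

x̄ = (7 + 2 + 4 + 6 - 18 + 9 + 6 + 5) / 8 = 2.6250
deviations (xᵢ − x̄): 4.3750, -0.6250, 1.3750, 3.3750, -20.6250, 6.3750, 3.3750, 2.3750
Σ(xᵢ − x̄)² = 515.8750 ⇒ m₂ = 515.8750/8 = 64.48438
Σ(xᵢ − x̄)³ = -8338.2188 ⇒ m₃ = -8338.2188/8 = -1042.27734
m₂^(3/2) = 64.48438^(1.5) = 517.82348
g1 = m₃ / m₂^(3/2) = -1042.27734 / 517.82348 ≈ -2.0128

-2.0128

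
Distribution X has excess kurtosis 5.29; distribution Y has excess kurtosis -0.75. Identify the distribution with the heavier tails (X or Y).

X

Higher excess kurtosis ⇒ heavier tails relative to the normal distribution.
5.29 vs -0.75: the larger is 5.29, so X has heavier tails. (X is leptokurtic — heavier-than-normal tails; the other is platykurtic.)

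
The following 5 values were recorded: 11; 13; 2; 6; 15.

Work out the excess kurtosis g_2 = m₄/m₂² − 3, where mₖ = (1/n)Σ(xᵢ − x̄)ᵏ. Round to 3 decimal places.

-1.326

x̄ = 9.4000
Σ(xᵢ − x̄)² = 113.2000 ⇒ m₂ = 22.64000
Σ(xᵢ − x̄)⁴ = 4290.2560 ⇒ m₄ = 858.05120
m₂² = 512.56960
g_2 = m₄/m₂² − 3 = 1.67402 − 3 ≈ -1.326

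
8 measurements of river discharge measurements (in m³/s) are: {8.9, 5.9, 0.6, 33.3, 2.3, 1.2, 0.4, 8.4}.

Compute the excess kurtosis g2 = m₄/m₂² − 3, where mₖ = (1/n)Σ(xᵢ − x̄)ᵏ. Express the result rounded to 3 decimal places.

2.067

x̄ = 7.6250
Σ(xᵢ − x̄)² = 835.5950 ⇒ m₂ = 104.44937
Σ(xᵢ − x̄)⁴ = 442232.4347 ⇒ m₄ = 55279.05434
m₂² = 10909.67194
g2 = m₄/m₂² − 3 = 5.06698 − 3 ≈ 2.067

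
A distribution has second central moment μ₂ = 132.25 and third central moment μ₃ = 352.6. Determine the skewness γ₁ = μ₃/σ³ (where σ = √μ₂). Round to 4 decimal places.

0.2318

σ = √μ₂ = √132.25 = 11.50000
σ³ = μ₂^(3/2) = 1520.87500
γ₁ = μ₃/σ³ = 352.6 / 1520.87500 ≈ 0.2318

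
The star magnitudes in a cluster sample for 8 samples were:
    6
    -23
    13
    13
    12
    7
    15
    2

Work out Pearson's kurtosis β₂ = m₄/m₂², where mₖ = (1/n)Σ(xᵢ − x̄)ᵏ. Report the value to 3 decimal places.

4.783

x̄ = 5.6250
Σ(xᵢ − x̄)² = 1071.8750 ⇒ m₂ = 133.98438
Σ(xᵢ − x̄)⁴ = 686870.3691 ⇒ m₄ = 85858.79614
m₂² = 17951.81274
β₂ = m₄/m₂² = 85858.79614 / 17951.81274 ≈ 4.783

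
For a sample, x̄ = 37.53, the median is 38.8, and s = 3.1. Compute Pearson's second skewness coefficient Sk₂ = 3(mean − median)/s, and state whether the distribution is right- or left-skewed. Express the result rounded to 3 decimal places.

Sk₂ = 3(37.53 − 38.8) / 3.1 = 3 × -1.2700 / 3.1
    = -3.8100 / 3.1 ≈ -1.229
Sk₂ < 0 ⇒ mean < median ⇒ left-skewed (negative skew).

-1.229, left-skewed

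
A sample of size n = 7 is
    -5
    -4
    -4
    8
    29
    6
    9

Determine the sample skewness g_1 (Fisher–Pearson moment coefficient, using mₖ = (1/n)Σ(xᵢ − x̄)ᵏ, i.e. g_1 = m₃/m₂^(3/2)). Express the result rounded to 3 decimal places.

1.044

x̄ = (-5 - 4 - 4 + 8 + 29 + 6 + 9) / 7 = 5.5714
deviations (xᵢ − x̄): -10.5714, -9.5714, -9.5714, 2.4286, 23.4286, 0.4286, 3.4286
Σ(xᵢ − x̄)² = 861.7143 ⇒ m₂ = 861.7143/7 = 123.10204
Σ(xᵢ − x̄)³ = 9979.4694 ⇒ m₃ = 9979.4694/7 = 1425.63848
m₂^(3/2) = 123.10204^(1.5) = 1365.83387
g_1 = m₃ / m₂^(3/2) = 1425.63848 / 1365.83387 ≈ 1.044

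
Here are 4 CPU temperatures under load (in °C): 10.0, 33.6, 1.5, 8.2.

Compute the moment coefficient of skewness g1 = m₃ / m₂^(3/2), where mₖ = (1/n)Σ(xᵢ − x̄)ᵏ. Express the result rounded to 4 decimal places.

x̄ = (10.0 + 33.6 + 1.5 + 8.2) / 4 = 13.3250
deviations (xᵢ − x̄): -3.3250, 20.2750, -11.8250, -5.1250
Σ(xᵢ − x̄)² = 588.2275 ⇒ m₂ = 588.2275/4 = 147.05688
Σ(xᵢ − x̄)³ = 6509.6899 ⇒ m₃ = 6509.6899/4 = 1627.42247
m₂^(3/2) = 147.05688^(1.5) = 1783.31474
g1 = m₃ / m₂^(3/2) = 1627.42247 / 1783.31474 ≈ 0.9126

0.9126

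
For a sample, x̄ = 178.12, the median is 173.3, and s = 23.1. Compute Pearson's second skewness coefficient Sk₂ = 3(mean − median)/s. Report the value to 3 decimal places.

0.626

Sk₂ = 3(178.12 − 173.3) / 23.1 = 3 × 4.8200 / 23.1
    = 14.4600 / 23.1 ≈ 0.626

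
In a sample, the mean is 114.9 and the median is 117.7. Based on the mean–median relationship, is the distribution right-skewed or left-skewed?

mean − median = 114.9 − 117.7 = -2.8
mean < median ⇒ the longer tail is on the left ⇒ left-skewed (negatively skewed).

left-skewed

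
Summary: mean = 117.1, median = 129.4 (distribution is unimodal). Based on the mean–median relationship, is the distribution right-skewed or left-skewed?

left-skewed

mean − median = 117.1 − 129.4 = -12.3
mean < median ⇒ the longer tail is on the left ⇒ left-skewed (negatively skewed).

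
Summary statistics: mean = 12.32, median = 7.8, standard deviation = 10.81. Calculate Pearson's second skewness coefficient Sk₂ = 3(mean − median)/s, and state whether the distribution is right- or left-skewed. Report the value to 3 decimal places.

Sk₂ = 3(12.32 − 7.8) / 10.81 = 3 × 4.5200 / 10.81
    = 13.5600 / 10.81 ≈ 1.254
Sk₂ > 0 ⇒ mean > median ⇒ right-skewed (positive skew).

1.254, right-skewed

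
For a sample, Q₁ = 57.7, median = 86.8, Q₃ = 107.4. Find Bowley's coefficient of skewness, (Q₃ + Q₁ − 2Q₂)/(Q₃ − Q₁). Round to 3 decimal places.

-0.171

numerator: Q₃ + Q₁ − 2Q₂ = 107.4 + 57.7 − 2×86.8 = -8.5000
denominator: Q₃ − Q₁ = 107.4 − 57.7 = 49.7000
Bowley skewness = -8.5000 / 49.7000 ≈ -0.171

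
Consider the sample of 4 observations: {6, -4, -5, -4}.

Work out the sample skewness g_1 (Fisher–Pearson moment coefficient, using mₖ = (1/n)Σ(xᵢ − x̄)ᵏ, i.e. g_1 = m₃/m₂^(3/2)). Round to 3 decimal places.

1.126

x̄ = (6 - 4 - 5 - 4) / 4 = -1.7500
deviations (xᵢ − x̄): 7.7500, -2.2500, -3.2500, -2.2500
Σ(xᵢ − x̄)² = 80.7500 ⇒ m₂ = 80.7500/4 = 20.18750
Σ(xᵢ − x̄)³ = 408.3750 ⇒ m₃ = 408.3750/4 = 102.09375
m₂^(3/2) = 20.18750^(1.5) = 90.70345
g_1 = m₃ / m₂^(3/2) = 102.09375 / 90.70345 ≈ 1.126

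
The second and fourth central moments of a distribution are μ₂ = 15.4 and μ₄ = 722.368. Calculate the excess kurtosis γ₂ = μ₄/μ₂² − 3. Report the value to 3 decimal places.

0.046

μ₂² = 15.4² = 237.16000
μ₄/μ₂² = 722.368 / 237.16000 = 3.04591
γ₂ = 3.04591 − 3 ≈ 0.046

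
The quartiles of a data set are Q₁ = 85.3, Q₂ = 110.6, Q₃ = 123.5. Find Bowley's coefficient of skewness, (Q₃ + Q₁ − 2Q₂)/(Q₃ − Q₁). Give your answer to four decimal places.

-0.3246

numerator: Q₃ + Q₁ − 2Q₂ = 123.5 + 85.3 − 2×110.6 = -12.4000
denominator: Q₃ − Q₁ = 123.5 − 85.3 = 38.2000
Bowley skewness = -12.4000 / 38.2000 ≈ -0.3246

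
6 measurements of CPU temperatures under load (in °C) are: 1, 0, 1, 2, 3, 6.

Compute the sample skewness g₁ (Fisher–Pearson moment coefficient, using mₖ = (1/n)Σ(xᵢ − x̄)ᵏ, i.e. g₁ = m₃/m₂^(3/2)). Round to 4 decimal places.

x̄ = (1 + 0 + 1 + 2 + 3 + 6) / 6 = 2.1667
deviations (xᵢ − x̄): -1.1667, -2.1667, -1.1667, -0.1667, 0.8333, 3.8333
Σ(xᵢ − x̄)² = 22.8333 ⇒ m₂ = 22.8333/6 = 3.80556
Σ(xᵢ − x̄)³ = 43.5556 ⇒ m₃ = 43.5556/6 = 7.25926
m₂^(3/2) = 3.80556^(1.5) = 7.42381
g₁ = m₃ / m₂^(3/2) = 7.25926 / 7.42381 ≈ 0.9778

0.9778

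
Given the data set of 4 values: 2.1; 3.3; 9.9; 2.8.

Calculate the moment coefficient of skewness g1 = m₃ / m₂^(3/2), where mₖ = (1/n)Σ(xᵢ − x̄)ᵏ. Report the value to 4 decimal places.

1.0904

x̄ = (2.1 + 3.3 + 9.9 + 2.8) / 4 = 4.5250
deviations (xᵢ − x̄): -2.4250, -1.2250, 5.3750, -1.7250
Σ(xᵢ − x̄)² = 39.2475 ⇒ m₂ = 39.2475/4 = 9.81188
Σ(xᵢ − x̄)³ = 134.0554 ⇒ m₃ = 134.0554/4 = 33.51384
m₂^(3/2) = 9.81188^(1.5) = 30.73463
g1 = m₃ / m₂^(3/2) = 33.51384 / 30.73463 ≈ 1.0904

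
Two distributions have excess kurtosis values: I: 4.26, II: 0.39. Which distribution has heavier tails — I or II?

Higher excess kurtosis ⇒ heavier tails relative to the normal distribution.
4.26 vs 0.39: the larger is 4.26, so I has heavier tails.

I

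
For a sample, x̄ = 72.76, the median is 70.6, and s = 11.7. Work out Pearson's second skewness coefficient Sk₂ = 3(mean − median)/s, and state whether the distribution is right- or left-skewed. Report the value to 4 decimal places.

0.5538, right-skewed

Sk₂ = 3(72.76 − 70.6) / 11.7 = 3 × 2.1600 / 11.7
    = 6.4800 / 11.7 ≈ 0.5538
Sk₂ > 0 ⇒ mean > median ⇒ right-skewed (positive skew).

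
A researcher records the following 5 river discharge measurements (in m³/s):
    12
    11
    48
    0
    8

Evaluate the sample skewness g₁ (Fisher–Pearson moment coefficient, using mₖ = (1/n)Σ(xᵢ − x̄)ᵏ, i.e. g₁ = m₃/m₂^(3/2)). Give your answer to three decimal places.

1.250

x̄ = (12 + 11 + 48 + 0 + 8) / 5 = 15.8000
deviations (xᵢ − x̄): -3.8000, -4.8000, 32.2000, -15.8000, -7.8000
Σ(xᵢ − x̄)² = 1384.8000 ⇒ m₂ = 1384.8000/5 = 276.96000
Σ(xᵢ − x̄)³ = 28801.9200 ⇒ m₃ = 28801.9200/5 = 5760.38400
m₂^(3/2) = 276.96000^(1.5) = 4609.20024
g₁ = m₃ / m₂^(3/2) = 5760.38400 / 4609.20024 ≈ 1.250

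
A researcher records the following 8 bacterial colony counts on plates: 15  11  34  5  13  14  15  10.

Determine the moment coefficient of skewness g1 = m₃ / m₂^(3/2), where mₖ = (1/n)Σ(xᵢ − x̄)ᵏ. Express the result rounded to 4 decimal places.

x̄ = (15 + 11 + 34 + 5 + 13 + 14 + 15 + 10) / 8 = 14.6250
deviations (xᵢ − x̄): 0.3750, -3.6250, 19.3750, -9.6250, -1.6250, -0.6250, 0.3750, -4.6250
Σ(xᵢ − x̄)² = 505.8750 ⇒ m₂ = 505.8750/8 = 63.23438
Σ(xᵢ − x̄)³ = 6230.5313 ⇒ m₃ = 6230.5313/8 = 778.81641
m₂^(3/2) = 63.23438^(1.5) = 502.84003
g1 = m₃ / m₂^(3/2) = 778.81641 / 502.84003 ≈ 1.5488

1.5488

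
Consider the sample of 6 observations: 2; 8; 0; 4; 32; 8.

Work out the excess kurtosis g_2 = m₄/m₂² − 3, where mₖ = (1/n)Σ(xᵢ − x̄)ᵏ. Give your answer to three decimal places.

0.690

x̄ = 9.0000
Σ(xᵢ − x̄)² = 686.0000 ⇒ m₂ = 114.33333
Σ(xᵢ − x̄)⁴ = 289430.0000 ⇒ m₄ = 48238.33333
m₂² = 13072.11111
g_2 = m₄/m₂² − 3 = 3.69017 − 3 ≈ 0.690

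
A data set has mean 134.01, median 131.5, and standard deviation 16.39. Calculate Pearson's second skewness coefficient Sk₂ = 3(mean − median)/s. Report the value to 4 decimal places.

0.4594

Sk₂ = 3(134.01 − 131.5) / 16.39 = 3 × 2.5100 / 16.39
    = 7.5300 / 16.39 ≈ 0.4594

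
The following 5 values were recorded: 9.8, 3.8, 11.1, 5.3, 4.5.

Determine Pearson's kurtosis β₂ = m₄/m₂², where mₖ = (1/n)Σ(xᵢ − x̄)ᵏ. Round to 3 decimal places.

1.329

x̄ = 6.9000
Σ(xᵢ − x̄)² = 43.9800 ⇒ m₂ = 8.79600
Σ(xᵢ − x̄)⁴ = 513.9810 ⇒ m₄ = 102.79620
m₂² = 77.36962
β₂ = m₄/m₂² = 102.79620 / 77.36962 ≈ 1.329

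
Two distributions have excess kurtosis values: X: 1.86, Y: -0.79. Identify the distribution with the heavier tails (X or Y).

X

Higher excess kurtosis ⇒ heavier tails relative to the normal distribution.
1.86 vs -0.79: the larger is 1.86, so X has heavier tails. (X is leptokurtic — heavier-than-normal tails; the other is platykurtic.)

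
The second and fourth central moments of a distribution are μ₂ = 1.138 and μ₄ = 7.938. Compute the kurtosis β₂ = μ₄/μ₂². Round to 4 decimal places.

μ₂² = 1.138² = 1.29504
μ₄/μ₂² = 7.938 / 1.29504 = 6.12952
β₂ ≈ 6.1295

6.1295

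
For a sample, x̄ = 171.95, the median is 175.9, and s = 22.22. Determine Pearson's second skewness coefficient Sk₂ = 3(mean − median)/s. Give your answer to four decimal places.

Sk₂ = 3(171.95 − 175.9) / 22.22 = 3 × -3.9500 / 22.22
    = -11.8500 / 22.22 ≈ -0.5333

-0.5333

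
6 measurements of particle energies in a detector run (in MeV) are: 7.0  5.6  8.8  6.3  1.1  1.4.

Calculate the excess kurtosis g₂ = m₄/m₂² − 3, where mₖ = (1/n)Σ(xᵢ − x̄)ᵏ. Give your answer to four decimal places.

-1.3967

x̄ = 5.0333
Σ(xᵢ − x̄)² = 48.6533 ⇒ m₂ = 8.10889
Σ(xᵢ − x̄)⁴ = 632.5547 ⇒ m₄ = 105.42579
m₂² = 65.75408
g₂ = m₄/m₂² − 3 = 1.60333 − 3 ≈ -1.3967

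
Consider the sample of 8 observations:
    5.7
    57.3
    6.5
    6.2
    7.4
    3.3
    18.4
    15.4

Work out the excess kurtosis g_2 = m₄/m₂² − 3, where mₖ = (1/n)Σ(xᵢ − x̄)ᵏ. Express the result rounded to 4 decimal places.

x̄ = 15.0250
Σ(xᵢ − x̄)² = 2231.8350 ⇒ m₂ = 278.97938
Σ(xᵢ − x̄)⁴ = 3235314.7794 ⇒ m₄ = 404414.34742
m₂² = 77829.49168
g_2 = m₄/m₂² − 3 = 5.19616 − 3 ≈ 2.1962

2.1962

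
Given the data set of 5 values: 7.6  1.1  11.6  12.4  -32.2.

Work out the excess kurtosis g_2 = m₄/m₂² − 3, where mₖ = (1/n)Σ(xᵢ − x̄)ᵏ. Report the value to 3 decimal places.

-0.045

x̄ = 0.1000
Σ(xᵢ − x̄)² = 1384.0800 ⇒ m₂ = 276.81600
Σ(xᵢ − x̄)⁴ = 1131997.8132 ⇒ m₄ = 226399.56264
m₂² = 76627.09786
g_2 = m₄/m₂² − 3 = 2.95456 − 3 ≈ -0.045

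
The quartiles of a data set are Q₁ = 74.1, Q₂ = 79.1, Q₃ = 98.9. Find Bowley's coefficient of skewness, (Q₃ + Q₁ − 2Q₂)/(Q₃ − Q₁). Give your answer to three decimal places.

numerator: Q₃ + Q₁ − 2Q₂ = 98.9 + 74.1 − 2×79.1 = 14.8000
denominator: Q₃ − Q₁ = 98.9 − 74.1 = 24.8000
Bowley skewness = 14.8000 / 24.8000 ≈ 0.597

0.597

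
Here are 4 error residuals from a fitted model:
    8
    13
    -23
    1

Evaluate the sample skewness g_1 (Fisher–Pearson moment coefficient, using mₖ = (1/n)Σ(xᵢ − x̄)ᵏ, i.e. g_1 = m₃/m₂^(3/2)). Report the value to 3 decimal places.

x̄ = (8 + 13 - 23 + 1) / 4 = -0.2500
deviations (xᵢ − x̄): 8.2500, 13.2500, -22.7500, 1.2500
Σ(xᵢ − x̄)² = 762.7500 ⇒ m₂ = 762.7500/4 = 190.68750
Σ(xᵢ − x̄)³ = -8884.8750 ⇒ m₃ = -8884.8750/4 = -2221.21875
m₂^(3/2) = 190.68750^(1.5) = 2633.19691
g_1 = m₃ / m₂^(3/2) = -2221.21875 / 2633.19691 ≈ -0.844

-0.844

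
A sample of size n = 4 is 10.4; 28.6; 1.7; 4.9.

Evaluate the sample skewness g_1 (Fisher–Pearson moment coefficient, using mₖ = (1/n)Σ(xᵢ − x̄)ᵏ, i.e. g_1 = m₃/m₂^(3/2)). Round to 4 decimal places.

0.8652

x̄ = (10.4 + 28.6 + 1.7 + 4.9) / 4 = 11.4000
deviations (xᵢ − x̄): -1.0000, 17.2000, -9.7000, -6.5000
Σ(xᵢ − x̄)² = 433.1800 ⇒ m₂ = 433.1800/4 = 108.29500
Σ(xᵢ − x̄)³ = 3900.1500 ⇒ m₃ = 3900.1500/4 = 975.03750
m₂^(3/2) = 108.29500^(1.5) = 1126.97066
g_1 = m₃ / m₂^(3/2) = 975.03750 / 1126.97066 ≈ 0.8652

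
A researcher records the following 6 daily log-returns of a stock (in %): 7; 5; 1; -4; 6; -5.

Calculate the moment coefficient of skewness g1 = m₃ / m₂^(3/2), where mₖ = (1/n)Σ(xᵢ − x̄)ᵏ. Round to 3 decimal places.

x̄ = (7 + 5 + 1 - 4 + 6 - 5) / 6 = 1.6667
deviations (xᵢ − x̄): 5.3333, 3.3333, -0.6667, -5.6667, 4.3333, -6.6667
Σ(xᵢ − x̄)² = 135.3333 ⇒ m₂ = 135.3333/6 = 22.55556
Σ(xᵢ − x̄)³ = -208.4444 ⇒ m₃ = -208.4444/6 = -34.74074
m₂^(3/2) = 22.55556^(1.5) = 107.12240
g1 = m₃ / m₂^(3/2) = -34.74074 / 107.12240 ≈ -0.324

-0.324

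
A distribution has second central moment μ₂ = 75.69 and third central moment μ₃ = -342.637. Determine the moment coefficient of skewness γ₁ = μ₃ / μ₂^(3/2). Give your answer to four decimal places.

-0.5203

σ = √μ₂ = √75.69 = 8.70000
σ³ = μ₂^(3/2) = 658.50300
γ₁ = μ₃/σ³ = -342.637 / 658.50300 ≈ -0.5203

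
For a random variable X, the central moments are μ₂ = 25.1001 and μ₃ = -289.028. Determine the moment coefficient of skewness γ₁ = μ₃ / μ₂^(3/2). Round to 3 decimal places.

-2.298

σ = √μ₂ = √25.1001 = 5.01000
σ³ = μ₂^(3/2) = 125.75150
γ₁ = μ₃/σ³ = -289.028 / 125.75150 ≈ -2.298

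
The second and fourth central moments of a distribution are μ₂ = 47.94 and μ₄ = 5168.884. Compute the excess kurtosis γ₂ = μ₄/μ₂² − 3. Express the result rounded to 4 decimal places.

μ₂² = 47.94² = 2298.24360
μ₄/μ₂² = 5168.884 / 2298.24360 = 2.24906
γ₂ = 2.24906 − 3 ≈ -0.7509

-0.7509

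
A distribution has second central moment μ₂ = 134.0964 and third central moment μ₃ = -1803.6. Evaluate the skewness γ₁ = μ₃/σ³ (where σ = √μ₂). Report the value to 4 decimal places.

-1.1615

σ = √μ₂ = √134.0964 = 11.58000
σ³ = μ₂^(3/2) = 1552.83631
γ₁ = μ₃/σ³ = -1803.6 / 1552.83631 ≈ -1.1615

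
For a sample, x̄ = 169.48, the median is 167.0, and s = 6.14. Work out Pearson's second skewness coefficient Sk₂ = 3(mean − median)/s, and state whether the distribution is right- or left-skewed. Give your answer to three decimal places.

Sk₂ = 3(169.48 − 167.0) / 6.14 = 3 × 2.4800 / 6.14
    = 7.4400 / 6.14 ≈ 1.212
Sk₂ > 0 ⇒ mean > median ⇒ right-skewed (positive skew).

1.212, right-skewed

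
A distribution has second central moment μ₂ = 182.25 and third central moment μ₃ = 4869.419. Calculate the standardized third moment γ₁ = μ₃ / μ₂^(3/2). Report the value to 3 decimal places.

σ = √μ₂ = √182.25 = 13.50000
σ³ = μ₂^(3/2) = 2460.37500
γ₁ = μ₃/σ³ = 4869.419 / 2460.37500 ≈ 1.979

1.979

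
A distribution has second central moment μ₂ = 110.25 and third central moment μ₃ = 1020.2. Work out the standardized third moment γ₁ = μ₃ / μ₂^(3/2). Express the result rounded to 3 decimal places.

0.881

σ = √μ₂ = √110.25 = 10.50000
σ³ = μ₂^(3/2) = 1157.62500
γ₁ = μ₃/σ³ = 1020.2 / 1157.62500 ≈ 0.881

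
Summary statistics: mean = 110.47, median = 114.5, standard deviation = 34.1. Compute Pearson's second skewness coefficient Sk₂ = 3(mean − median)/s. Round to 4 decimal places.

Sk₂ = 3(110.47 − 114.5) / 34.1 = 3 × -4.0300 / 34.1
    = -12.0900 / 34.1 ≈ -0.3545

-0.3545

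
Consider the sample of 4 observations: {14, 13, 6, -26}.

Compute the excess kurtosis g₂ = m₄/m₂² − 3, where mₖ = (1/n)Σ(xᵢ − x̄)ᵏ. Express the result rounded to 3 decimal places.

x̄ = 1.7500
Σ(xᵢ − x̄)² = 1064.7500 ⇒ m₂ = 266.18750
Σ(xᵢ − x̄)⁴ = 631859.3281 ⇒ m₄ = 157964.83203
m₂² = 70855.78516
g₂ = m₄/m₂² − 3 = 2.22939 − 3 ≈ -0.771

-0.771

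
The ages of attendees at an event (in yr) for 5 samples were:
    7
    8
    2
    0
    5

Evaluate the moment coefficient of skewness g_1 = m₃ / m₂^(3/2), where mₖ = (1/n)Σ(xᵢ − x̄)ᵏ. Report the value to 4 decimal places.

x̄ = (7 + 8 + 2 + 0 + 5) / 5 = 4.4000
deviations (xᵢ − x̄): 2.6000, 3.6000, -2.4000, -4.4000, 0.6000
Σ(xᵢ − x̄)² = 45.2000 ⇒ m₂ = 45.2000/5 = 9.04000
Σ(xᵢ − x̄)³ = -34.5600 ⇒ m₃ = -34.5600/5 = -6.91200
m₂^(3/2) = 9.04000^(1.5) = 27.18020
g_1 = m₃ / m₂^(3/2) = -6.91200 / 27.18020 ≈ -0.2543

-0.2543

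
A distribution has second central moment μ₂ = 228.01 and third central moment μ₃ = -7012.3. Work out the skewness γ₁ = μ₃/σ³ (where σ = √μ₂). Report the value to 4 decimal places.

σ = √μ₂ = √228.01 = 15.10000
σ³ = μ₂^(3/2) = 3442.95100
γ₁ = μ₃/σ³ = -7012.3 / 3442.95100 ≈ -2.0367

-2.0367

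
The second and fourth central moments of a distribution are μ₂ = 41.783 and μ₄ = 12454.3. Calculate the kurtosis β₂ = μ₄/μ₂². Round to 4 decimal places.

7.1338

μ₂² = 41.783² = 1745.81909
μ₄/μ₂² = 12454.3 / 1745.81909 = 7.13379
β₂ ≈ 7.1338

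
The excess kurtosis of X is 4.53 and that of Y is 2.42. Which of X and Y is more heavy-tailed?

Higher excess kurtosis ⇒ heavier tails relative to the normal distribution.
4.53 vs 2.42: the larger is 4.53, so X has heavier tails.

X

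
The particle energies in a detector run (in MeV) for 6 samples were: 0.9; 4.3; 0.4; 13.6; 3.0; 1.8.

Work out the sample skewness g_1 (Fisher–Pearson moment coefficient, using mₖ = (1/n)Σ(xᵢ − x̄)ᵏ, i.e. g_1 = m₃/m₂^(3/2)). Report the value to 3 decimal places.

1.472

x̄ = (0.9 + 4.3 + 0.4 + 13.6 + 3.0 + 1.8) / 6 = 4.0000
deviations (xᵢ − x̄): -3.1000, 0.3000, -3.6000, 9.6000, -1.0000, -2.2000
Σ(xᵢ − x̄)² = 120.6600 ⇒ m₂ = 120.6600/6 = 20.11000
Σ(xᵢ − x̄)³ = 796.6680 ⇒ m₃ = 796.6680/6 = 132.77800
m₂^(3/2) = 20.11000^(1.5) = 90.18164
g_1 = m₃ / m₂^(3/2) = 132.77800 / 90.18164 ≈ 1.472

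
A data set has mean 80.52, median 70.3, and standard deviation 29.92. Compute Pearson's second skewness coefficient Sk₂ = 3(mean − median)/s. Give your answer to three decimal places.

Sk₂ = 3(80.52 − 70.3) / 29.92 = 3 × 10.2200 / 29.92
    = 30.6600 / 29.92 ≈ 1.025

1.025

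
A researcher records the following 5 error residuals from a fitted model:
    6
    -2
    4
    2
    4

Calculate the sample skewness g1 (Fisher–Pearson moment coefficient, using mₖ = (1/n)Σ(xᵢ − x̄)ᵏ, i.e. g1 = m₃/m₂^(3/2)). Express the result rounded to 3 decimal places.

x̄ = (6 - 2 + 4 + 2 + 4) / 5 = 2.8000
deviations (xᵢ − x̄): 3.2000, -4.8000, 1.2000, -0.8000, 1.2000
Σ(xᵢ − x̄)² = 36.8000 ⇒ m₂ = 36.8000/5 = 7.36000
Σ(xᵢ − x̄)³ = -74.8800 ⇒ m₃ = -74.8800/5 = -14.97600
m₂^(3/2) = 7.36000^(1.5) = 19.96718
g1 = m₃ / m₂^(3/2) = -14.97600 / 19.96718 ≈ -0.750

-0.750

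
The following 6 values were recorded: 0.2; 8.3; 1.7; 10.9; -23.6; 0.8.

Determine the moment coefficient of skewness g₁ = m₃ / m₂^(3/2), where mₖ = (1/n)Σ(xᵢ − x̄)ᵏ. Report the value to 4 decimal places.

x̄ = (0.2 + 8.3 + 1.7 + 10.9 - 23.6 + 0.8) / 6 = -0.2833
deviations (xᵢ − x̄): 0.4833, 8.5833, 1.9833, 11.1833, -23.3167, 1.0833
Σ(xᵢ − x̄)² = 747.7483 ⇒ m₂ = 747.7483/6 = 124.62472
Σ(xᵢ − x̄)³ = -10636.2844 ⇒ m₃ = -10636.2844/6 = -1772.71407
m₂^(3/2) = 124.62472^(1.5) = 1391.25361
g₁ = m₃ / m₂^(3/2) = -1772.71407 / 1391.25361 ≈ -1.2742

-1.2742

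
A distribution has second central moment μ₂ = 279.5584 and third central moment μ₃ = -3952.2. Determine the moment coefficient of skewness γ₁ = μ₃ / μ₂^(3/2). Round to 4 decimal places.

σ = √μ₂ = √279.5584 = 16.72000
σ³ = μ₂^(3/2) = 4674.21645
γ₁ = μ₃/σ³ = -3952.2 / 4674.21645 ≈ -0.8455

-0.8455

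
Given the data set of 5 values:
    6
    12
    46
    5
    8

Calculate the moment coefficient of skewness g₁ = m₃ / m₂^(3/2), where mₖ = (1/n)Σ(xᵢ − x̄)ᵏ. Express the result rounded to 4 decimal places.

x̄ = (6 + 12 + 46 + 5 + 8) / 5 = 15.4000
deviations (xᵢ − x̄): -9.4000, -3.4000, 30.6000, -10.4000, -7.4000
Σ(xᵢ − x̄)² = 1199.2000 ⇒ m₂ = 1199.2000/5 = 239.84000
Σ(xᵢ − x̄)³ = 26252.6400 ⇒ m₃ = 26252.6400/5 = 5250.52800
m₂^(3/2) = 239.84000^(1.5) = 3714.34657
g₁ = m₃ / m₂^(3/2) = 5250.52800 / 3714.34657 ≈ 1.4136

1.4136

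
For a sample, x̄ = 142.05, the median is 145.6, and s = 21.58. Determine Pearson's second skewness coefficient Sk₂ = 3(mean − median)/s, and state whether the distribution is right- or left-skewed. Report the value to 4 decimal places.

-0.4935, left-skewed

Sk₂ = 3(142.05 − 145.6) / 21.58 = 3 × -3.5500 / 21.58
    = -10.6500 / 21.58 ≈ -0.4935
Sk₂ < 0 ⇒ mean < median ⇒ left-skewed (negative skew).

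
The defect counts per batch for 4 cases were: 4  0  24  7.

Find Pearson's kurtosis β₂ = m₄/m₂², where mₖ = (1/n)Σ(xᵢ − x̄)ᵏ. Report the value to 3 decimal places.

2.158

x̄ = 8.7500
Σ(xᵢ − x̄)² = 334.7500 ⇒ m₂ = 83.68750
Σ(xᵢ − x̄)⁴ = 60465.5781 ⇒ m₄ = 15116.39453
m₂² = 7003.59766
β₂ = m₄/m₂² = 15116.39453 / 7003.59766 ≈ 2.158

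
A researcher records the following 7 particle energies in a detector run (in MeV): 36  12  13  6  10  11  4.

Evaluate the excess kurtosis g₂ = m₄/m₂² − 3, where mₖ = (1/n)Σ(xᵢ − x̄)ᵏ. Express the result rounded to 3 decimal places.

x̄ = 13.1429
Σ(xᵢ − x̄)² = 672.8571 ⇒ m₂ = 96.12245
Σ(xᵢ − x̄)⁴ = 282663.9708 ⇒ m₄ = 40380.56726
m₂² = 9239.52520
g₂ = m₄/m₂² − 3 = 4.37042 − 3 ≈ 1.370

1.370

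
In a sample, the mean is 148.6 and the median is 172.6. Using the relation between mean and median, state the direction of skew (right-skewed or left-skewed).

left-skewed

mean − median = 148.6 − 172.6 = -24.0
mean < median ⇒ the longer tail is on the left ⇒ left-skewed (negatively skewed).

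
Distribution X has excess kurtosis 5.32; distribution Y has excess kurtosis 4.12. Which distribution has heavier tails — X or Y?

Higher excess kurtosis ⇒ heavier tails relative to the normal distribution.
5.32 vs 4.12: the larger is 5.32, so X has heavier tails.

X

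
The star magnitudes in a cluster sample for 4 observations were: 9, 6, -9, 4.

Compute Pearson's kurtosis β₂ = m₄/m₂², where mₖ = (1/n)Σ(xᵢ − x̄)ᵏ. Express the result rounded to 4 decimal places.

2.1758

x̄ = 2.5000
Σ(xᵢ − x̄)² = 189.0000 ⇒ m₂ = 47.25000
Σ(xᵢ − x̄)⁴ = 19430.2500 ⇒ m₄ = 4857.56250
m₂² = 2232.56250
β₂ = m₄/m₂² = 4857.56250 / 2232.56250 ≈ 2.1758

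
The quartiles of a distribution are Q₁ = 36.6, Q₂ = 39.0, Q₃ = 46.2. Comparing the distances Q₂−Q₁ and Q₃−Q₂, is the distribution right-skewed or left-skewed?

Q₂ − Q₁ = 2.4;  Q₃ − Q₂ = 7.2
Q₃ − Q₂ > Q₂ − Q₁ ⇒ the upper half is more spread out ⇒ right-skewed.

right-skewed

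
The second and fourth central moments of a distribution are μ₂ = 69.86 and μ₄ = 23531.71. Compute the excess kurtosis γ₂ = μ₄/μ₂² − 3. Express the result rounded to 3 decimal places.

μ₂² = 69.86² = 4880.41960
μ₄/μ₂² = 23531.71 / 4880.41960 = 4.82166
γ₂ = 4.82166 − 3 ≈ 1.822

1.822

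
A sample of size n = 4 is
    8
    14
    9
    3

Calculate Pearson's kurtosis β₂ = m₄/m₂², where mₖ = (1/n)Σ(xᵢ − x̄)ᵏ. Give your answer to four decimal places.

x̄ = 8.5000
Σ(xᵢ − x̄)² = 61.0000 ⇒ m₂ = 15.25000
Σ(xᵢ − x̄)⁴ = 1830.2500 ⇒ m₄ = 457.56250
m₂² = 232.56250
β₂ = m₄/m₂² = 457.56250 / 232.56250 ≈ 1.9675

1.9675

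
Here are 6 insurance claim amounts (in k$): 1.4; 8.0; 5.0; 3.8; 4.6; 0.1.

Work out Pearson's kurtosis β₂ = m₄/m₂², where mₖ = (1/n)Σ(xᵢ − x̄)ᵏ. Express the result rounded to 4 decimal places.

2.0866

x̄ = 3.8167
Σ(xᵢ − x̄)² = 39.1683 ⇒ m₂ = 6.52806
Σ(xᵢ − x̄)⁴ = 533.5217 ⇒ m₄ = 88.92029
m₂² = 42.61551
β₂ = m₄/m₂² = 88.92029 / 42.61551 ≈ 2.0866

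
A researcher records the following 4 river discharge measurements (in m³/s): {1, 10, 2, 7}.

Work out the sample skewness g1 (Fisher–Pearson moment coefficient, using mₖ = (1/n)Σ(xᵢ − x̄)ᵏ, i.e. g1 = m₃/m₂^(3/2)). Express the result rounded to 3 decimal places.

0.212

x̄ = (1 + 10 + 2 + 7) / 4 = 5.0000
deviations (xᵢ − x̄): -4.0000, 5.0000, -3.0000, 2.0000
Σ(xᵢ − x̄)² = 54.0000 ⇒ m₂ = 54.0000/4 = 13.50000
Σ(xᵢ − x̄)³ = 42.0000 ⇒ m₃ = 42.0000/4 = 10.50000
m₂^(3/2) = 13.50000^(1.5) = 49.60217
g1 = m₃ / m₂^(3/2) = 10.50000 / 49.60217 ≈ 0.212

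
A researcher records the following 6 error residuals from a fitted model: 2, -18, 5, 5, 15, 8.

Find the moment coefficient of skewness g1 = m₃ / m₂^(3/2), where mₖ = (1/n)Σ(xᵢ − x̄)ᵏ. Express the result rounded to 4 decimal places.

-1.1271

x̄ = (2 - 18 + 5 + 5 + 15 + 8) / 6 = 2.8333
deviations (xᵢ − x̄): -0.8333, -20.8333, 2.1667, 2.1667, 12.1667, 5.1667
Σ(xᵢ − x̄)² = 618.8333 ⇒ m₂ = 618.8333/6 = 103.13889
Σ(xᵢ − x̄)³ = -7083.5556 ⇒ m₃ = -7083.5556/6 = -1180.59259
m₂^(3/2) = 103.13889^(1.5) = 1047.45090
g1 = m₃ / m₂^(3/2) = -1180.59259 / 1047.45090 ≈ -1.1271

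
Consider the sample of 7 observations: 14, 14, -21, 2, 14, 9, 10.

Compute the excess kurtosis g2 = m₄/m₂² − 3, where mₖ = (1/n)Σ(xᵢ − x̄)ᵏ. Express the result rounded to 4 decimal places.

x̄ = 6.0000
Σ(xᵢ − x̄)² = 962.0000 ⇒ m₂ = 137.42857
Σ(xᵢ − x̄)⁴ = 544322.0000 ⇒ m₄ = 77760.28571
m₂² = 18886.61224
g2 = m₄/m₂² − 3 = 4.11722 − 3 ≈ 1.1172

1.1172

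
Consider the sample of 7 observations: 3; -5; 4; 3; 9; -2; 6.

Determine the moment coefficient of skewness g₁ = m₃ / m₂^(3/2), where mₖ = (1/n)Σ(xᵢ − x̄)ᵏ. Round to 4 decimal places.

-0.3774

x̄ = (3 - 5 + 4 + 3 + 9 - 2 + 6) / 7 = 2.5714
deviations (xᵢ − x̄): 0.4286, -7.5714, 1.4286, 0.4286, 6.4286, -4.5714, 3.4286
Σ(xᵢ − x̄)² = 133.7143 ⇒ m₂ = 133.7143/7 = 19.10204
Σ(xᵢ − x̄)³ = -220.5306 ⇒ m₃ = -220.5306/7 = -31.50437
m₂^(3/2) = 19.10204^(1.5) = 83.48715
g₁ = m₃ / m₂^(3/2) = -31.50437 / 83.48715 ≈ -0.3774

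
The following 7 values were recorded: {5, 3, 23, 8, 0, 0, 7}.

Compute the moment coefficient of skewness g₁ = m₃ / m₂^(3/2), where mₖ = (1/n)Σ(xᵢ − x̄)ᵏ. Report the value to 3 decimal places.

x̄ = (5 + 3 + 23 + 8 + 0 + 0 + 7) / 7 = 6.5714
deviations (xᵢ − x̄): -1.5714, -3.5714, 16.4286, 1.4286, -6.5714, -6.5714, 0.4286
Σ(xᵢ − x̄)² = 373.7143 ⇒ m₂ = 373.7143/7 = 53.38776
Σ(xᵢ − x̄)³ = 3820.0408 ⇒ m₃ = 3820.0408/7 = 545.72012
m₂^(3/2) = 53.38776^(1.5) = 390.08791
g₁ = m₃ / m₂^(3/2) = 545.72012 / 390.08791 ≈ 1.399

1.399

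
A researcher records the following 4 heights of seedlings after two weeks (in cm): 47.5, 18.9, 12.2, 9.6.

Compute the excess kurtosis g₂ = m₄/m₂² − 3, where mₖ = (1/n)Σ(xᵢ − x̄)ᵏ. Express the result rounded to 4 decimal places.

-0.8099

x̄ = 22.0500
Σ(xᵢ − x̄)² = 909.6500 ⇒ m₂ = 227.41250
Σ(xᵢ − x̄)⁴ = 453056.1250 ⇒ m₄ = 113264.03126
m₂² = 51716.44516
g₂ = m₄/m₂² − 3 = 2.19010 − 3 ≈ -0.8099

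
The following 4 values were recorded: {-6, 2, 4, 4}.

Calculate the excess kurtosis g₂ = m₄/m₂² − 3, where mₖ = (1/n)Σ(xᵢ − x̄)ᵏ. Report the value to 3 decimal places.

x̄ = 1.0000
Σ(xᵢ − x̄)² = 68.0000 ⇒ m₂ = 17.00000
Σ(xᵢ − x̄)⁴ = 2564.0000 ⇒ m₄ = 641.00000
m₂² = 289.00000
g₂ = m₄/m₂² − 3 = 2.21799 − 3 ≈ -0.782

-0.782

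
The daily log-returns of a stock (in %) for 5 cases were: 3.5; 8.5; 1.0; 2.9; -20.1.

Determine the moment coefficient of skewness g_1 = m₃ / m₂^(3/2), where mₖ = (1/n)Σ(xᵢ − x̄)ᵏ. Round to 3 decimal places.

x̄ = (3.5 + 8.5 + 1.0 + 2.9 - 20.1) / 5 = -0.8400
deviations (xᵢ − x̄): 4.3400, 9.3400, 1.8400, 3.7400, -19.2600
Σ(xᵢ − x̄)² = 494.3920 ⇒ m₂ = 494.3920/5 = 98.87840
Σ(xᵢ − x̄)³ = -6189.3806 ⇒ m₃ = -6189.3806/5 = -1237.87613
m₂^(3/2) = 98.87840^(1.5) = 983.22326
g_1 = m₃ / m₂^(3/2) = -1237.87613 / 983.22326 ≈ -1.259

-1.259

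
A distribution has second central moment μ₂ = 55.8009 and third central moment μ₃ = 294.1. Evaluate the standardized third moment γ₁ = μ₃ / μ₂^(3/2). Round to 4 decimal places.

0.7056

σ = √μ₂ = √55.8009 = 7.47000
σ³ = μ₂^(3/2) = 416.83272
γ₁ = μ₃/σ³ = 294.1 / 416.83272 ≈ 0.7056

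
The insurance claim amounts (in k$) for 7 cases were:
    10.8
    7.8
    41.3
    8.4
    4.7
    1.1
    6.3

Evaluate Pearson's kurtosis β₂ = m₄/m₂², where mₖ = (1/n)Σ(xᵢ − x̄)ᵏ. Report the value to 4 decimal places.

4.7139

x̄ = 11.4857
Σ(xᵢ − x̄)² = 1093.2686 ⇒ m₂ = 156.18122
Σ(xᵢ − x̄)⁴ = 804881.5820 ⇒ m₄ = 114983.08315
m₂² = 24392.57488
β₂ = m₄/m₂² = 114983.08315 / 24392.57488 ≈ 4.7139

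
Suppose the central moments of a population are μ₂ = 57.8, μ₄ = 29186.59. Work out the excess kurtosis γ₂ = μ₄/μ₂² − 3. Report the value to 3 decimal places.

μ₂² = 57.8² = 3340.84000
μ₄/μ₂² = 29186.59 / 3340.84000 = 8.73630
γ₂ = 8.73630 − 3 ≈ 5.736

5.736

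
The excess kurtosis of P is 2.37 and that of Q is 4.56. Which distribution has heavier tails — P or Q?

Q

Higher excess kurtosis ⇒ heavier tails relative to the normal distribution.
2.37 vs 4.56: the larger is 4.56, so Q has heavier tails.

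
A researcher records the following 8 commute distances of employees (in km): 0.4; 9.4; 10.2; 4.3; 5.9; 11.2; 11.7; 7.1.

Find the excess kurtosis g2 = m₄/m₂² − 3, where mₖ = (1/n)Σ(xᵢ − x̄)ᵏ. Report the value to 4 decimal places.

-0.6739

x̄ = 7.5250
Σ(xᵢ − x̄)² = 105.5950 ⇒ m₂ = 13.19937
Σ(xᵢ − x̄)⁴ = 3242.1184 ⇒ m₄ = 405.26480
m₂² = 174.22350
g2 = m₄/m₂² − 3 = 2.32612 − 3 ≈ -0.6739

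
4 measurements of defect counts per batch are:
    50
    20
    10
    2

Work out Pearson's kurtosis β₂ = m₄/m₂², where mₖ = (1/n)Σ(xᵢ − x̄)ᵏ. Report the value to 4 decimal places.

2.0262

x̄ = 20.5000
Σ(xᵢ − x̄)² = 1323.0000 ⇒ m₂ = 330.75000
Σ(xᵢ − x̄)⁴ = 886625.2500 ⇒ m₄ = 221656.31250
m₂² = 109395.56250
β₂ = m₄/m₂² = 221656.31250 / 109395.56250 ≈ 2.0262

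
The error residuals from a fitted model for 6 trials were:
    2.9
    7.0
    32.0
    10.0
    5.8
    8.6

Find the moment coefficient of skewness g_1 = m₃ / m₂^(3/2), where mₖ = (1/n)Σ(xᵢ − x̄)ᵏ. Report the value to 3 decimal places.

1.573

x̄ = (2.9 + 7.0 + 32.0 + 10.0 + 5.8 + 8.6) / 6 = 11.0500
deviations (xᵢ − x̄): -8.1500, -4.0500, 20.9500, -1.0500, -5.2500, -2.4500
Σ(xᵢ − x̄)² = 556.3950 ⇒ m₂ = 556.3950/6 = 92.73250
Σ(xᵢ − x̄)³ = 8426.6670 ⇒ m₃ = 8426.6670/6 = 1404.44450
m₂^(3/2) = 92.73250^(1.5) = 892.99279
g_1 = m₃ / m₂^(3/2) = 1404.44450 / 892.99279 ≈ 1.573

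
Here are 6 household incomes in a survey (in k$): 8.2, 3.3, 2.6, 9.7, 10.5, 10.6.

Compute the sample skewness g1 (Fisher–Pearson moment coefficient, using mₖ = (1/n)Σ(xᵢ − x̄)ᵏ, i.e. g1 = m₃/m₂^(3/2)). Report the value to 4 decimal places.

-0.5565

x̄ = (8.2 + 3.3 + 2.6 + 9.7 + 10.5 + 10.6) / 6 = 7.4833
deviations (xᵢ − x̄): 0.7167, -4.1833, -4.8833, 2.2167, 3.0167, 3.1167
Σ(xᵢ − x̄)² = 65.5883 ⇒ m₂ = 65.5883/6 = 10.93139
Σ(xᵢ − x̄)³ = -120.6756 ⇒ m₃ = -120.6756/6 = -20.11259
m₂^(3/2) = 10.93139^(1.5) = 36.14207
g1 = m₃ / m₂^(3/2) = -20.11259 / 36.14207 ≈ -0.5565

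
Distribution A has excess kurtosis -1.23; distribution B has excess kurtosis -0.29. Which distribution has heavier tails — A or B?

B

Higher excess kurtosis ⇒ heavier tails relative to the normal distribution.
-1.23 vs -0.29: the larger is -0.29, so B has heavier tails.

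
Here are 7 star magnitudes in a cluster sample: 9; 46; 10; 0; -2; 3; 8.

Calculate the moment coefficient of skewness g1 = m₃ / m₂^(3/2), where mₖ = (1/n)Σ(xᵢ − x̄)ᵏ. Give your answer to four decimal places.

1.7018

x̄ = (9 + 46 + 10 + 0 - 2 + 3 + 8) / 7 = 10.5714
deviations (xᵢ − x̄): -1.5714, 35.4286, -0.5714, -10.5714, -12.5714, -7.5714, -2.5714
Σ(xᵢ − x̄)² = 1591.7143 ⇒ m₂ = 1591.7143/7 = 227.38776
Σ(xᵢ − x̄)³ = 40846.0408 ⇒ m₃ = 40846.0408/7 = 5835.14869
m₂^(3/2) = 227.38776^(1.5) = 3428.86677
g1 = m₃ / m₂^(3/2) = 5835.14869 / 3428.86677 ≈ 1.7018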